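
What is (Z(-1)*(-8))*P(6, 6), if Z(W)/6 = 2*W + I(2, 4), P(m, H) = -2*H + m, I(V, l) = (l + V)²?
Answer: 9792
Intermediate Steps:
I(V, l) = (V + l)²
P(m, H) = m - 2*H
Z(W) = 216 + 12*W (Z(W) = 6*(2*W + (2 + 4)²) = 6*(2*W + 6²) = 6*(2*W + 36) = 6*(36 + 2*W) = 216 + 12*W)
(Z(-1)*(-8))*P(6, 6) = ((216 + 12*(-1))*(-8))*(6 - 2*6) = ((216 - 12)*(-8))*(6 - 12) = (204*(-8))*(-6) = -1632*(-6) = 9792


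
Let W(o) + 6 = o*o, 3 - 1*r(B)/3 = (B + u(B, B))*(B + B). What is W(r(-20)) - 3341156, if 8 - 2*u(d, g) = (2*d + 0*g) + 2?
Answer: -3205001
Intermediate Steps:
u(d, g) = 3 - d (u(d, g) = 4 - ((2*d + 0*g) + 2)/2 = 4 - ((2*d + 0) + 2)/2 = 4 - (2*d + 2)/2 = 4 - (2 + 2*d)/2 = 4 + (-1 - d) = 3 - d)
r(B) = 9 - 18*B (r(B) = 9 - 3*(B + (3 - B))*(B + B) = 9 - 9*2*B = 9 - 18*B)
W(o) = -6 + o**2 (W(o) = -6 + o*o = -6 + o**2)
W(r(-20)) - 3341156 = (-6 + (9 - 18*(-20))**2) - 3341156 = (-6 + (9 + 360)**2) - 3341156 = (-6 + 369**2) - 3341156 = (-6 + 136161) - 3341156 = 136155 - 3341156 = -3205001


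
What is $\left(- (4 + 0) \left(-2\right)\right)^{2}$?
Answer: $64$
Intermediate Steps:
$\left(- (4 + 0) \left(-2\right)\right)^{2} = \left(\left(-1\right) 4 \left(-2\right)\right)^{2} = \left(\left(-4\right) \left(-2\right)\right)^{2} = 8^{2} = 64$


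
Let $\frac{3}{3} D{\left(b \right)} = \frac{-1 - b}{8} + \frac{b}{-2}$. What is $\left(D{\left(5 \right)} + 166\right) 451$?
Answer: $\frac{293601}{4} \approx 73400.0$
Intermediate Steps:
$D{\left(b \right)} = - \frac{1}{8} - \frac{5 b}{8}$ ($D{\left(b \right)} = \frac{-1 - b}{8} + \frac{b}{-2} = \left(-1 - b\right) \frac{1}{8} + b \left(- \frac{1}{2}\right) = \left(- \frac{1}{8} - \frac{b}{8}\right) - \frac{b}{2} = - \frac{1}{8} - \frac{5 b}{8}$)
$\left(D{\left(5 \right)} + 166\right) 451 = \left(\left(- \frac{1}{8} - \frac{25}{8}\right) + 166\right) 451 = \left(- \frac{13}{4} + 166\right) 451 = \frac{651}{4} \cdot 451 = \frac{293601}{4}$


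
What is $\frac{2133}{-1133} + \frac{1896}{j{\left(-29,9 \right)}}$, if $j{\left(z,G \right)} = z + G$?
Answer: $- \frac{547707}{5665} \approx -96.683$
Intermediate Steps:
$j{\left(z,G \right)} = G + z$
$\frac{2133}{-1133} + \frac{1896}{j{\left(-29,9 \right)}} = \frac{2133}{-1133} + \frac{1896}{9 - 29} = 2133 \left(- \frac{1}{1133}\right) + \frac{1896}{-20} = - \frac{2133}{1133} + 1896 \left(- \frac{1}{20}\right) = - \frac{2133}{1133} - \frac{474}{5} = - \frac{547707}{5665}$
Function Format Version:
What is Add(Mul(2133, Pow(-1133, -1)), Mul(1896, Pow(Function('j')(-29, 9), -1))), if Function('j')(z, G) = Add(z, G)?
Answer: Rational(-547707, 5665) ≈ -96.683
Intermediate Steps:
Function('j')(z, G) = Add(G, z)
Add(Mul(2133, Pow(-1133, -1)), Mul(1896, Pow(Function('j')(-29, 9), -1))) = Add(Mul(2133, Pow(-1133, -1)), Mul(1896, Pow(Add(9, -29), -1))) = Add(Mul(2133, Rational(-1, 1133)), Mul(1896, Pow(-20, -1))) = Add(Rational(-2133, 1133), Mul(1896, Rational(-1, 20))) = Add(Rational(-2133, 1133), Rational(-474, 5)) = Rational(-547707, 5665)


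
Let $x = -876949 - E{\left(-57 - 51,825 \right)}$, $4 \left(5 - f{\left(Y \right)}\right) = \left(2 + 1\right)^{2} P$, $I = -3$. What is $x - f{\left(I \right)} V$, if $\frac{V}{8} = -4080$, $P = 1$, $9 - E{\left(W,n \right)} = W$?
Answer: $-787306$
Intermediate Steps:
$E{\left(W,n \right)} = 9 - W$
$V = -32640$ ($V = 8 \left(-4080\right) = -32640$)
$f{\left(Y \right)} = \frac{11}{4}$ ($f{\left(Y \right)} = 5 - \frac{\left(2 + 1\right)^{2} \cdot 1}{4} = 5 - \frac{3^{2} \cdot 1}{4} = 5 - \frac{9 \cdot 1}{4} = 5 - \frac{9}{4} = \frac{11}{4}$)
$x = -877066$ ($x = -876949 - \left(9 - \left(-57 - 51\right)\right) = -876949 - \left(9 - -108\right) = -876949 - \left(9 + 108\right) = -876949 - 117 = -877066$)
$x - f{\left(I \right)} V = -877066 - \frac{11}{4} \left(-32640\right) = -877066 - -89760 = -877066 + 89760 = -787306$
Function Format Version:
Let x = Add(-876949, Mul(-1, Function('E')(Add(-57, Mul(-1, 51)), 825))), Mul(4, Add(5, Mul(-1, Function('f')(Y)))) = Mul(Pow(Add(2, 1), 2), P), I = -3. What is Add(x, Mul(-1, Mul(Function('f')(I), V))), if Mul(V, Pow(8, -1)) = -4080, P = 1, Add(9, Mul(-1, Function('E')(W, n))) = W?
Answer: -787306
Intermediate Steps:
Function('E')(W, n) = Add(9, Mul(-1, W))
V = -32640 (V = Mul(8, -4080) = -32640)
Function('f')(Y) = Rational(11, 4) (Function('f')(Y) = Add(5, Mul(Rational(-1, 4), Mul(Pow(Add(2, 1), 2), 1))) = Add(5, Mul(Rational(-1, 4), Mul(Pow(3, 2), 1))) = Add(5, Mul(Rational(-1, 4), Mul(9, 1))) = Add(5, Mul(Rational(-1, 4), 9)) = Add(5, Rational(-9, 4)) = Rational(11, 4))
x = -877066 (x = Add(-876949, Mul(-1, Add(9, Mul(-1, Add(-57, Mul(-1, 51)))))) = Add(-876949, Mul(-1, Add(9, Mul(-1, Add(-57, -51))))) = Add(-876949, Mul(-1, Add(9, Mul(-1, -108)))) = Add(-876949, Mul(-1, Add(9, 108))) = Add(-876949, Mul(-1, 117)) = Add(-876949, -117) = -877066)
Add(x, Mul(-1, Mul(Function('f')(I), V))) = Add(-877066, Mul(-1, Mul(Rational(11, 4), -32640))) = Add(-877066, Mul(-1, -89760)) = Add(-877066, 89760) = -787306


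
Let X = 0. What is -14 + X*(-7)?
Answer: -14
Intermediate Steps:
-14 + X*(-7) = -14 + 0*(-7) = -14 + 0 = -14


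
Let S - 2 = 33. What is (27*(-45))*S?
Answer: -42525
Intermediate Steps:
S = 35 (S = 2 + 33 = 35)
(27*(-45))*S = (27*(-45))*35 = -1215*35 = -42525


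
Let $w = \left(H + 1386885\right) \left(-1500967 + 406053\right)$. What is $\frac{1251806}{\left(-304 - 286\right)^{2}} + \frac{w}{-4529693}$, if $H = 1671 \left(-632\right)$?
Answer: $\frac{9006542334565697}{112627580950} \approx 79968.0$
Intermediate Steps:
$H = -1056072$
$w = -362211785082$ ($w = \left(-1056072 + 1386885\right) \left(-1500967 + 406053\right) = 330813 \left(-1094914\right) = -362211785082$)
$\frac{1251806}{\left(-304 - 286\right)^{2}} + \frac{w}{-4529693} = \frac{1251806}{\left(-304 - 286\right)^{2}} - \frac{362211785082}{-4529693} = \frac{1251806}{\left(-590\right)^{2}} - - \frac{51744540726}{647099} = \frac{1251806}{348100} + \frac{51744540726}{647099} = 1251806 \cdot \frac{1}{348100} + \frac{51744540726}{647099} = \frac{625903}{174050} + \frac{51744540726}{647099} = \frac{9006542334565697}{112627580950}$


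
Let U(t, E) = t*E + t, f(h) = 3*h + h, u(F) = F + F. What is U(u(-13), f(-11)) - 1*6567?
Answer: -5449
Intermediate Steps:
u(F) = 2*F
f(h) = 4*h
U(t, E) = t + E*t (U(t, E) = E*t + t = t + E*t)
U(u(-13), f(-11)) - 1*6567 = (2*(-13))*(1 + 4*(-11)) - 1*6567 = -26*(1 - 44) - 6567 = -26*(-43) - 6567 = 1118 - 6567 = -5449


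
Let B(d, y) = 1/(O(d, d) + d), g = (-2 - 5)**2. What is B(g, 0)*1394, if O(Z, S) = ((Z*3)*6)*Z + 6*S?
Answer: 1394/43561 ≈ 0.032001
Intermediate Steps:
g = 49 (g = (-7)**2 = 49)
O(Z, S) = 6*S + 18*Z**2 (O(Z, S) = ((3*Z)*6)*Z + 6*S = (18*Z)*Z + 6*S = 18*Z**2 + 6*S = 6*S + 18*Z**2)
B(d, y) = 1/(7*d + 18*d**2) (B(d, y) = 1/((6*d + 18*d**2) + d) = 1/(7*d + 18*d**2))
B(g, 0)*1394 = (1/(49*(7 + 18*49)))*1394 = (1/(49*(7 + 882)))*1394 = ((1/49)/889)*1394 = ((1/49)*(1/889))*1394 = (1/43561)*1394 = 1394/43561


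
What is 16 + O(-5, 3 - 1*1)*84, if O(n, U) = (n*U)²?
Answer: 8416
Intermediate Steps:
O(n, U) = U²*n² (O(n, U) = (U*n)² = U²*n²)
16 + O(-5, 3 - 1*1)*84 = 16 + ((3 - 1*1)²*(-5)²)*84 = 16 + ((3 - 1)²*25)*84 = 16 + (2²*25)*84 = 16 + (4*25)*84 = 16 + 100*84 = 16 + 8400 = 8416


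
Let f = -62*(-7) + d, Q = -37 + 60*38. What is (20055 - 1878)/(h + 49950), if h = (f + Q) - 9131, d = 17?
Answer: 18177/43513 ≈ 0.41774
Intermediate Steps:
Q = 2243 (Q = -37 + 2280 = 2243)
f = 451 (f = -62*(-7) + 17 = 434 + 17 = 451)
h = -6437 (h = (451 + 2243) - 9131 = 2694 - 9131 = -6437)
(20055 - 1878)/(h + 49950) = (20055 - 1878)/(-6437 + 49950) = 18177/43513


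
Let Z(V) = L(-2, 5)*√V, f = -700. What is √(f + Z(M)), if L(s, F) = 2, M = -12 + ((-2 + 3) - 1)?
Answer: 2*√(-175 + I*√3) ≈ 0.13093 + 26.458*I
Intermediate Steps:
M = -12 (M = -12 + (1 - 1) = -12 + 0 = -12)
Z(V) = 2*√V
√(f + Z(M)) = √(-700 + 2*√(-12)) = √(-700 + 2*(2*I*√3)) = √(-700 + 4*I*√3)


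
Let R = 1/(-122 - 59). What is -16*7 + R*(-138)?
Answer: -20134/181 ≈ -111.24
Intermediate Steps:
R = -1/181 (R = 1/(-181) = -1/181 ≈ -0.0055249)
-16*7 + R*(-138) = -16*7 - 1/181*(-138) = -112 + 138/181 = -20134/181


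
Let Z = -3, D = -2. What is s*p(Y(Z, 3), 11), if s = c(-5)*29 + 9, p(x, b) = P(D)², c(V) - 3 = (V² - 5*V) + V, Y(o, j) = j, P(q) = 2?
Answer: 5604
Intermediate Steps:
c(V) = 3 + V² - 4*V (c(V) = 3 + ((V² - 5*V) + V) = 3 + (V² - 4*V) = 3 + V² - 4*V)
p(x, b) = 4 (p(x, b) = 2² = 4)
s = 1401 (s = (3 + (-5)² - 4*(-5))*29 + 9 = (3 + 25 + 20)*29 + 9 = 48*29 + 9 = 1392 + 9 = 1401)
s*p(Y(Z, 3), 11) = 1401*4 = 5604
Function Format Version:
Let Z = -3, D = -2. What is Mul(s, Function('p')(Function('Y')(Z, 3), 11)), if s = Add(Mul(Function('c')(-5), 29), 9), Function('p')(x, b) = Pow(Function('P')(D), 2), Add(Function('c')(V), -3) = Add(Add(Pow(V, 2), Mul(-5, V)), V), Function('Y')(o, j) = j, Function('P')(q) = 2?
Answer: 5604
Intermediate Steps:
Function('c')(V) = Add(3, Pow(V, 2), Mul(-4, V)) (Function('c')(V) = Add(3, Add(Add(Pow(V, 2), Mul(-5, V)), V)) = Add(3, Add(Pow(V, 2), Mul(-4, V))) = Add(3, Pow(V, 2), Mul(-4, V)))
Function('p')(x, b) = 4 (Function('p')(x, b) = Pow(2, 2) = 4)
s = 1401 (s = Add(Mul(Add(3, Pow(-5, 2), Mul(-4, -5)), 29), 9) = Add(Mul(Add(3, 25, 20), 29), 9) = Add(Mul(48, 29), 9) = Add(1392, 9) = 1401)
Mul(s, Function('p')(Function('Y')(Z, 3), 11)) = Mul(1401, 4) = 5604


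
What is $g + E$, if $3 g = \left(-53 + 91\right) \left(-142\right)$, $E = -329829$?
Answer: $- \frac{994883}{3} \approx -3.3163 \cdot 10^{5}$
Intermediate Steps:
$g = - \frac{5396}{3}$ ($g = \frac{\left(-53 + 91\right) \left(-142\right)}{3} = \frac{38 \left(-142\right)}{3} = \frac{1}{3} \left(-5396\right) = - \frac{5396}{3} \approx -1798.7$)
$g + E = - \frac{5396}{3} - 329829 = - \frac{994883}{3}$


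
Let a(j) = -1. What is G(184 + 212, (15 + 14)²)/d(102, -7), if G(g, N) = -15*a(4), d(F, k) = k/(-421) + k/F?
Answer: -644130/2233 ≈ -288.46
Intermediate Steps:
d(F, k) = -k/421 + k/F (d(F, k) = k*(-1/421) + k/F = -k/421 + k/F)
G(g, N) = 15 (G(g, N) = -15*(-1) = 15)
G(184 + 212, (15 + 14)²)/d(102, -7) = 15/(-1/421*(-7) - 7/102) = 15/(7/421 - 7*1/102) = 15/(7/421 - 7/102) = 15/(-2233/42942) = 15*(-42942/2233) = -644130/2233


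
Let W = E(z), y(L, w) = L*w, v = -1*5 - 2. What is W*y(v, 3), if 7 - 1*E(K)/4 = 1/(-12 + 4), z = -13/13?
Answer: -1197/2 ≈ -598.50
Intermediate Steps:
z = -1 (z = -13*1/13 = -1)
v = -7 (v = -5 - 2 = -7)
E(K) = 57/2 (E(K) = 28 - 4/(-12 + 4) = 28 - 4/(-8) = 28 - 4*(-⅛) = 28 + ½ = 57/2)
W = 57/2 ≈ 28.500
W*y(v, 3) = 57*(-7*3)/2 = (57/2)*(-21) = -1197/2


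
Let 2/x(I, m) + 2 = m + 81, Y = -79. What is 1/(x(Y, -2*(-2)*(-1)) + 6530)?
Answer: 75/489752 ≈ 0.00015314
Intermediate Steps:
x(I, m) = 2/(79 + m) (x(I, m) = 2/(-2 + (m + 81)) = 2/(-2 + (81 + m)) = 2/(79 + m))
1/(x(Y, -2*(-2)*(-1)) + 6530) = 1/(2/(79 - 2*(-2)*(-1)) + 6530) = 1/(2/(79 + 4*(-1)) + 6530) = 1/(2/(79 - 4) + 6530) = 1/(2/75 + 6530) = 1/(489752/75) = 75/489752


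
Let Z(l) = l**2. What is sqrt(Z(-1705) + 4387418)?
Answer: sqrt(7294443) ≈ 2700.8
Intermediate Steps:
sqrt(Z(-1705) + 4387418) = sqrt((-1705)**2 + 4387418) = sqrt(2907025 + 4387418) = sqrt(7294443)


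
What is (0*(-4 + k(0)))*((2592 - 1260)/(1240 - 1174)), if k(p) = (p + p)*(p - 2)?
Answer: 0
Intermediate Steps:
k(p) = 2*p*(-2 + p) (k(p) = (2*p)*(-2 + p) = 2*p*(-2 + p))
(0*(-4 + k(0)))*((2592 - 1260)/(1240 - 1174)) = (0*(-4 + 2*0*(-2 + 0)))*((2592 - 1260)/(1240 - 1174)) = (0*(-4 + 2*0*(-2)))*(1332/66) = (0*(-4 + 0))*(1332*(1/66)) = (0*(-4))*(222/11) = 0*(222/11) = 0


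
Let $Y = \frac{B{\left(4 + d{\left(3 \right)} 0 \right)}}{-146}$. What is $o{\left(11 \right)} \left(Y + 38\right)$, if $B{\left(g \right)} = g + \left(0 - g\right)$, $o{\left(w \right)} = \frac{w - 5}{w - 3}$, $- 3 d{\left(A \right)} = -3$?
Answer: $\frac{57}{2} \approx 28.5$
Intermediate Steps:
$d{\left(A \right)} = 1$ ($d{\left(A \right)} = \left(- \frac{1}{3}\right) \left(-3\right) = 1$)
$o{\left(w \right)} = \frac{-5 + w}{-3 + w}$
$B{\left(g \right)} = 0$ ($B{\left(g \right)} = g - g = 0$)
$Y = 0$ ($Y = \frac{0}{-146} = 0 \left(- \frac{1}{146}\right) = 0$)
$o{\left(11 \right)} \left(Y + 38\right) = \frac{-5 + 11}{-3 + 11} \left(0 + 38\right) = \frac{1}{8} \cdot 6 \cdot 38 = \frac{3}{4} \cdot 38 = \frac{57}{2}$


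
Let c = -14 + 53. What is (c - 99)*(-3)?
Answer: 180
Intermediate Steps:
c = 39
(c - 99)*(-3) = (39 - 99)*(-3) = -60*(-3) = 180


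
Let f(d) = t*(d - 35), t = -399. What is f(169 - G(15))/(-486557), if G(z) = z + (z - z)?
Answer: 2793/28621 ≈ 0.097586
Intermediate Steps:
G(z) = z (G(z) = z + 0 = z)
f(d) = 13965 - 399*d (f(d) = -399*(d - 35) = -399*(-35 + d) = 13965 - 399*d)
f(169 - G(15))/(-486557) = (13965 - 399*(169 - 1*15))/(-486557) = (13965 - 399*(169 - 15))*(-1/486557) = (13965 - 399*154)*(-1/486557) = (13965 - 61446)*(-1/486557) = -47481*(-1/486557) = 2793/28621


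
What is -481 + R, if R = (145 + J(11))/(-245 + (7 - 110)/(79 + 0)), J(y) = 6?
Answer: -9371227/19458 ≈ -481.61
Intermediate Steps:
R = -11929/19458 (R = (145 + 6)/(-245 + (7 - 110)/(79 + 0)) = 151/(-245 - 103/79) = 151/(-19458/79) = 151*(-79/19458) = -11929/19458 ≈ -0.61306)
-481 + R = -481 - 11929/19458 = -9371227/19458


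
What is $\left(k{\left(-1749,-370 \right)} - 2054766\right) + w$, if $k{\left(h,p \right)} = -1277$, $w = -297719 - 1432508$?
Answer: $-3786270$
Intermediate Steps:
$w = -1730227$
$\left(k{\left(-1749,-370 \right)} - 2054766\right) + w = \left(-1277 - 2054766\right) - 1730227 = -2056043 - 1730227 = -3786270$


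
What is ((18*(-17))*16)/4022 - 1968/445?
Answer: -5047008/894895 ≈ -5.6398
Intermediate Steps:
((18*(-17))*16)/4022 - 1968/445 = -306*16*(1/4022) - 1968*1/445 = -4896*1/4022 - 1968/445 = -2448/2011 - 1968/445 = -5047008/894895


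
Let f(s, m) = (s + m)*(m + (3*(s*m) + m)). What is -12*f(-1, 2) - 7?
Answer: 17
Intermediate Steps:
f(s, m) = (m + s)*(2*m + 3*m*s) (f(s, m) = (m + s)*(m + (3*(m*s) + m)) = (m + s)*(m + (3*m*s + m)) = (m + s)*(m + (m + 3*m*s)) = (m + s)*(2*m + 3*m*s))
-12*f(-1, 2) - 7 = -24*(2*2 + 2*(-1) + 3*(-1)² + 3*2*(-1)) - 7 = -24*(4 - 2 + 3*1 - 6) - 7 = -24*(4 - 2 + 3 - 6) - 7 = -24*(-1) - 7 = -12*(-2) - 7 = 24 - 7 = 17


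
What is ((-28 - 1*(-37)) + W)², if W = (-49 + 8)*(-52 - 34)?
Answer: 12496225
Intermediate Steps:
W = 3526 (W = -41*(-86) = 3526)
((-28 - 1*(-37)) + W)² = ((-28 - 1*(-37)) + 3526)² = ((-28 + 37) + 3526)² = (9 + 3526)² = 3535² = 12496225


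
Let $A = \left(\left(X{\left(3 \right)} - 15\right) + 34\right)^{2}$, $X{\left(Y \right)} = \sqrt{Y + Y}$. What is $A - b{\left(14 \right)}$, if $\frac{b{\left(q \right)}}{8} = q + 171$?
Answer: $-1113 + 38 \sqrt{6} \approx -1019.9$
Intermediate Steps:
$b{\left(q \right)} = 1368 + 8 q$ ($b{\left(q \right)} = 8 \left(q + 171\right) = 8 \left(171 + q\right) = 1368 + 8 q$)
$X{\left(Y \right)} = \sqrt{2} \sqrt{Y}$ ($X{\left(Y \right)} = \sqrt{2 Y} = \sqrt{2} \sqrt{Y}$)
$A = \left(19 + \sqrt{6}\right)^{2}$ ($A = \left(\left(\sqrt{2} \sqrt{3} - 15\right) + 34\right)^{2} = \left(\left(\sqrt{6} - 15\right) + 34\right)^{2} = \left(\left(-15 + \sqrt{6}\right) + 34\right)^{2} = \left(19 + \sqrt{6}\right)^{2} \approx 460.08$)
$A - b{\left(14 \right)} = \left(19 + \sqrt{6}\right)^{2} - \left(1368 + 8 \cdot 14\right) = \left(19 + \sqrt{6}\right)^{2} - \left(1368 + 112\right) = \left(19 + \sqrt{6}\right)^{2} - 1480 = -1480 + \left(19 + \sqrt{6}\right)^{2}$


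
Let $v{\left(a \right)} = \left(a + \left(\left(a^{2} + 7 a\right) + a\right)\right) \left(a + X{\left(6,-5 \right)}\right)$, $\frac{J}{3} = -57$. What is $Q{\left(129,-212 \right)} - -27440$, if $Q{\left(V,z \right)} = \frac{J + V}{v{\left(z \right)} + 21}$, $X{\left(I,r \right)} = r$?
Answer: $\frac{36608060726}{1334113} \approx 27440.0$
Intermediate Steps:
$J = -171$ ($J = 3 \left(-57\right) = -171$)
$v{\left(a \right)} = \left(-5 + a\right) \left(a^{2} + 9 a\right)$ ($v{\left(a \right)} = \left(a + \left(\left(a^{2} + 7 a\right) + a\right)\right) \left(a - 5\right) = \left(a + \left(a^{2} + 8 a\right)\right) \left(-5 + a\right) = \left(a^{2} + 9 a\right) \left(-5 + a\right) = \left(-5 + a\right) \left(a^{2} + 9 a\right)$)
$Q{\left(V,z \right)} = \frac{-171 + V}{21 + z \left(-45 + z^{2} + 4 z\right)}$ ($Q{\left(V,z \right)} = \frac{-171 + V}{z \left(-45 + z^{2} + 4 z\right) + 21} = \frac{-171 + V}{21 + z \left(-45 + z^{2} + 4 z\right)}$)
$Q{\left(129,-212 \right)} - -27440 = \frac{-171 + 129}{21 - 212 \left(-45 + \left(-212\right)^{2} + 4 \left(-212\right)\right)} - -27440 = \frac{1}{21 - 212 \left(-45 + 44944 - 848\right)} \left(-42\right) + 27440 = \frac{1}{21 - 9338812} \left(-42\right) + 27440 = \frac{1}{-9338791} \left(-42\right) + 27440 = \left(- \frac{1}{9338791}\right) \left(-42\right) + 27440 = \frac{6}{1334113} + 27440 = \frac{36608060726}{1334113}$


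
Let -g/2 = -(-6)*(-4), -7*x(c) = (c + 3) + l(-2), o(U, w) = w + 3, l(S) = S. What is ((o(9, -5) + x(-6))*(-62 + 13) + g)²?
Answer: 12321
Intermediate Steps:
o(U, w) = 3 + w
x(c) = -⅐ - c/7 (x(c) = -((c + 3) - 2)/7 = -((3 + c) - 2)/7 = -(1 + c)/7 = -⅐ - c/7)
g = 48 (g = -(-2)*(-6*(-4)) = -(-2)*24 = -2*(-24) = 48)
((o(9, -5) + x(-6))*(-62 + 13) + g)² = (((3 - 5) + (-⅐ - ⅐*(-6)))*(-62 + 13) + 48)² = ((-2 + (-⅐ + 6/7))*(-49) + 48)² = ((-2 + 5/7)*(-49) + 48)² = (-9/7*(-49) + 48)² = (63 + 48)² = 111² = 12321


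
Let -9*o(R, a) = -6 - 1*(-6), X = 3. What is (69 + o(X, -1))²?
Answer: 4761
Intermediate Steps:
o(R, a) = 0 (o(R, a) = -(-6 - 1*(-6))/9 = -(-6 + 6)/9 = -⅑*0 = 0)
(69 + o(X, -1))² = (69 + 0)² = 69² = 4761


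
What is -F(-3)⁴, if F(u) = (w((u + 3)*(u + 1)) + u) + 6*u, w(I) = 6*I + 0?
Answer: -194481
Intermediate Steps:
w(I) = 6*I
F(u) = 7*u + 6*(1 + u)*(3 + u) (F(u) = (6*((u + 3)*(u + 1)) + u) + 6*u = (6*((3 + u)*(1 + u)) + u) + 6*u = (6*((1 + u)*(3 + u)) + u) + 6*u = (6*(1 + u)*(3 + u) + u) + 6*u = (u + 6*(1 + u)*(3 + u)) + 6*u = 7*u + 6*(1 + u)*(3 + u))
-F(-3)⁴ = -(18 + 6*(-3)² + 31*(-3))⁴ = -(18 + 6*9 - 93)⁴ = -(18 + 54 - 93)⁴ = -1*(-21)⁴ = -1*194481 = -194481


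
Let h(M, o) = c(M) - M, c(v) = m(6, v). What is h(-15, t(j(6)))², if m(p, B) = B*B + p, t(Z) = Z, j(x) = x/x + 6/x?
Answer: 60516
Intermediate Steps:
j(x) = 1 + 6/x
m(p, B) = p + B² (m(p, B) = B² + p = p + B²)
c(v) = 6 + v²
h(M, o) = 6 + M² - M (h(M, o) = (6 + M²) - M = 6 + M² - M)
h(-15, t(j(6)))² = (6 + (-15)² - 1*(-15))² = (6 + 225 + 15)² = 246² = 60516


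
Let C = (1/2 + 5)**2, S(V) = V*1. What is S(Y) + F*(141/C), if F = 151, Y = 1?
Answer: 85285/121 ≈ 704.83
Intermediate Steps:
S(V) = V
C = 121/4 (C = (1/2 + 5)**2 = (11/2)**2 = 121/4 ≈ 30.250)
S(Y) + F*(141/C) = 1 + 151*(141/(121/4)) = 1 + 151*(141*(4/121)) = 1 + 151*(564/121) = 1 + 85164/121 = 85285/121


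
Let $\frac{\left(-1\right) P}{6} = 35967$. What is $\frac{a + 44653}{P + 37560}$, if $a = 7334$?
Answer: $- \frac{17329}{59414} \approx -0.29167$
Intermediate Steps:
$P = -215802$ ($P = \left(-6\right) 35967 = -215802$)
$\frac{a + 44653}{P + 37560} = \frac{7334 + 44653}{-215802 + 37560} = \frac{51987}{-178242} = 51987 \left(- \frac{1}{178242}\right) = - \frac{17329}{59414}$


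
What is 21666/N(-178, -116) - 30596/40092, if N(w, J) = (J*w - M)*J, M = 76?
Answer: -9235182383/11959203048 ≈ -0.77222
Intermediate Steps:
N(w, J) = J*(-76 + J*w) (N(w, J) = (J*w - 1*76)*J = (J*w - 76)*J = (-76 + J*w)*J = J*(-76 + J*w))
21666/N(-178, -116) - 30596/40092 = 21666/((-116*(-76 - 116*(-178)))) - 30596/40092 = 21666/((-116*(-76 + 20648))) - 30596*1/40092 = 21666/((-116*20572)) - 7649/10023 = 21666/(-2386352) - 7649/10023 = 21666*(-1/2386352) - 7649/10023 = -10833/1193176 - 7649/10023 = -9235182383/11959203048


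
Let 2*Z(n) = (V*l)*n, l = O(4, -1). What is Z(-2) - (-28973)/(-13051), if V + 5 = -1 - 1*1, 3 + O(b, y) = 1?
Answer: -211687/13051 ≈ -16.220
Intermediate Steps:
O(b, y) = -2 (O(b, y) = -3 + 1 = -2)
l = -2
V = -7 (V = -5 + (-1 - 1*1) = -5 + (-1 - 1) = -5 - 2 = -7)
Z(n) = 7*n (Z(n) = ((-7*(-2))*n)/2 = (14*n)/2 = 7*n)
Z(-2) - (-28973)/(-13051) = 7*(-2) - (-28973)/(-13051) = -14 - (-28973)*(-1)/13051 = -14 - 1*28973/13051 = -14 - 28973/13051 = -211687/13051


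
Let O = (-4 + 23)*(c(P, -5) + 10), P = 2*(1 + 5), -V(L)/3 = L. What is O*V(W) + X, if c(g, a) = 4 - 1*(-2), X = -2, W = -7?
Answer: 6382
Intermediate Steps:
V(L) = -3*L
P = 12 (P = 2*6 = 12)
c(g, a) = 6 (c(g, a) = 4 + 2 = 6)
O = 304 (O = (-4 + 23)*(6 + 10) = 19*16 = 304)
O*V(W) + X = 304*(-3*(-7)) - 2 = 304*21 - 2 = 6384 - 2 = 6382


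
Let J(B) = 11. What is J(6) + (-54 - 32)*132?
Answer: -11341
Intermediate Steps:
J(6) + (-54 - 32)*132 = 11 + (-54 - 32)*132 = 11 - 86*132 = 11 - 11352 = -11341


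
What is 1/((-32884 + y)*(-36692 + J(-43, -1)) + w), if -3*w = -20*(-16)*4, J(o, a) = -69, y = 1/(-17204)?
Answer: 51612/62391078432251 ≈ 8.2723e-10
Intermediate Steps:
y = -1/17204 ≈ -5.8126e-5
w = -1280/3 (w = -(-20*(-16))*4/3 = -320*4/3 = -⅓*1280 = -1280/3 ≈ -426.67)
1/((-32884 + y)*(-36692 + J(-43, -1)) + w) = 1/((-32884 - 1/17204)*(-36692 - 69) - 1280/3) = 1/(-565736337/17204*(-36761) - 1280/3) = 1/(20797033484457/17204 - 1280/3) = 1/(62391078432251/51612) = 51612/62391078432251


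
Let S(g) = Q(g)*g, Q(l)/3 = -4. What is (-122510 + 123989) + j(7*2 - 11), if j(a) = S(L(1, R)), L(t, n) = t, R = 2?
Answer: 1467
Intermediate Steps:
Q(l) = -12 (Q(l) = 3*(-4) = -12)
S(g) = -12*g
j(a) = -12 (j(a) = -12*1 = -12)
(-122510 + 123989) + j(7*2 - 11) = (-122510 + 123989) - 12 = 1479 - 12 = 1467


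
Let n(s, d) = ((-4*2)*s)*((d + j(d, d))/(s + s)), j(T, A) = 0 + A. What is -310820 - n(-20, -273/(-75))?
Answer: -7769772/25 ≈ -3.1079e+5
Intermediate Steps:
j(T, A) = A
n(s, d) = -8*d (n(s, d) = ((-4*2)*s)*((d + d)/(s + s)) = (-8*s)*((2*d)/((2*s))) = (-8*s)*((2*d)*(1/(2*s))) = (-8*s)*(d/s) = -8*d)
-310820 - n(-20, -273/(-75)) = -310820 - (-8)*(-273/(-75)) = -310820 - (-8)*(-273*(-1/75)) = -310820 - (-8)*91/25 = -310820 - 1*(-728/25) = -310820 + 728/25 = -7769772/25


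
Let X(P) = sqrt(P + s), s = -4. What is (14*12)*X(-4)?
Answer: 336*I*sqrt(2) ≈ 475.18*I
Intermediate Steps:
X(P) = sqrt(-4 + P) (X(P) = sqrt(P - 4) = sqrt(-4 + P))
(14*12)*X(-4) = (14*12)*sqrt(-4 - 4) = 168*sqrt(-8) = 168*(2*I*sqrt(2)) = 336*I*sqrt(2)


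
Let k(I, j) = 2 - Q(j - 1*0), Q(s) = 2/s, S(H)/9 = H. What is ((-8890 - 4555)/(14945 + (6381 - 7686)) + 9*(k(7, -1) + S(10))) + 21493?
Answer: 60938103/2728 ≈ 22338.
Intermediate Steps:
S(H) = 9*H
k(I, j) = 2 - 2/j (k(I, j) = 2 - 2/(j - 1*0) = 2 - 2/(j + 0) = 2 - 2/j)
((-8890 - 4555)/(14945 + (6381 - 7686)) + 9*(k(7, -1) + S(10))) + 21493 = ((-8890 - 4555)/(14945 + (6381 - 7686)) + 9*((2 - 2/(-1)) + 9*10)) + 21493 = (-13445/(14945 - 1305) + 9*((2 - 2*(-1)) + 90)) + 21493 = (-13445/13640 + 9*((2 + 2) + 90)) + 21493 = (-13445*1/13640 + 9*(4 + 90)) + 21493 = (-2689/2728 + 9*94) + 21493 = (-2689/2728 + 846) + 21493 = 2305199/2728 + 21493 = 60938103/2728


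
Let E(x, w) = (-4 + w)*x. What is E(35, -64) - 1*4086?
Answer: -6466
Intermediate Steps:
E(x, w) = x*(-4 + w)
E(35, -64) - 1*4086 = 35*(-4 - 64) - 1*4086 = 35*(-68) - 4086 = -2380 - 4086 = -6466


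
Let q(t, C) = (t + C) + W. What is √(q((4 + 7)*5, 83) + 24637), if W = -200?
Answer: 5*√983 ≈ 156.76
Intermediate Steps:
q(t, C) = -200 + C + t (q(t, C) = (t + C) - 200 = (C + t) - 200 = -200 + C + t)
√(q((4 + 7)*5, 83) + 24637) = √((-200 + 83 + (4 + 7)*5) + 24637) = √((-200 + 83 + 11*5) + 24637) = √((-200 + 83 + 55) + 24637) = √(-62 + 24637) = √24575 = 5*√983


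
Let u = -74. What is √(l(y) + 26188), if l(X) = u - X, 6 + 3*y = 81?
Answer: √26089 ≈ 161.52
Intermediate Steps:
y = 25 (y = -2 + (⅓)*81 = -2 + 27 = 25)
l(X) = -74 - X
√(l(y) + 26188) = √((-74 - 1*25) + 26188) = √((-74 - 25) + 26188) = √(-99 + 26188) = √26089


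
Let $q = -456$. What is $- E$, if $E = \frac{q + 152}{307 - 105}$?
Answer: $\frac{152}{101} \approx 1.5049$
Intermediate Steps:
$E = - \frac{152}{101}$ ($E = \frac{-456 + 152}{307 - 105} = - \frac{304}{202} = \left(-304\right) \frac{1}{202} = - \frac{152}{101} \approx -1.5049$)
$- E = \left(-1\right) \left(- \frac{152}{101}\right) = \frac{152}{101}$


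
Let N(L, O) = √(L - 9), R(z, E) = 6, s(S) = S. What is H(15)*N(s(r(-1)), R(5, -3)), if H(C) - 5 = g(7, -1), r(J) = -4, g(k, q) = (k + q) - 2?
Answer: 9*I*√13 ≈ 32.45*I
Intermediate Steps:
g(k, q) = -2 + k + q
N(L, O) = √(-9 + L)
H(C) = 9 (H(C) = 5 + (-2 + 7 - 1) = 5 + 4 = 9)
H(15)*N(s(r(-1)), R(5, -3)) = 9*√(-9 - 4) = 9*√(-13) = 9*(I*√13) = 9*I*√13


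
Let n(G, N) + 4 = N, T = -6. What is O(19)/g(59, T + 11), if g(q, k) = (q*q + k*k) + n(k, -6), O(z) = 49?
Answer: 49/3496 ≈ 0.014016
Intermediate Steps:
n(G, N) = -4 + N
g(q, k) = -10 + k**2 + q**2 (g(q, k) = (q*q + k*k) + (-4 - 6) = (q**2 + k**2) - 10 = (k**2 + q**2) - 10 = -10 + k**2 + q**2)
O(19)/g(59, T + 11) = 49/(-10 + (-6 + 11)**2 + 59**2) = 49/(-10 + 5**2 + 3481) = 49/(-10 + 25 + 3481) = 49/3496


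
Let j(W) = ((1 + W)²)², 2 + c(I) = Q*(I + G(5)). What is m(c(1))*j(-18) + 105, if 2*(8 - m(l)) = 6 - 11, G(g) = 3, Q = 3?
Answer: 1754151/2 ≈ 8.7708e+5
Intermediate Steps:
c(I) = 7 + 3*I (c(I) = -2 + 3*(I + 3) = -2 + 3*(3 + I) = -2 + (9 + 3*I) = 7 + 3*I)
m(l) = 21/2 (m(l) = 8 - (6 - 11)/2 = 8 - ½*(-5) = 8 + 5/2 = 21/2)
j(W) = (1 + W)⁴
m(c(1))*j(-18) + 105 = 21*(1 - 18)⁴/2 + 105 = (21/2)*(-17)⁴ + 105 = (21/2)*83521 + 105 = 1753941/2 + 105 = 1754151/2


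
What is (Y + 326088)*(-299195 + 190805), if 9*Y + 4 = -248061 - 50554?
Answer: -95244930490/3 ≈ -3.1748e+10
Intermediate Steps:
Y = -298619/9 (Y = -4/9 + (-248061 - 50554)/9 = -4/9 + (⅑)*(-298615) = -4/9 - 298615/9 = -298619/9 ≈ -33180.)
(Y + 326088)*(-299195 + 190805) = (-298619/9 + 326088)*(-299195 + 190805) = (2636173/9)*(-108390) = -95244930490/3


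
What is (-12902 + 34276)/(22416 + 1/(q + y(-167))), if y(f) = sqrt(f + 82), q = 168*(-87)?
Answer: 20470627652492112/21468587445386957 + 21374*I*sqrt(85)/107342937226934785 ≈ 0.95352 + 1.8358e-12*I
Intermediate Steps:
q = -14616
y(f) = sqrt(82 + f)
(-12902 + 34276)/(22416 + 1/(q + y(-167))) = (-12902 + 34276)/(22416 + 1/(-14616 + sqrt(82 - 167))) = 21374/(22416 + 1/(-14616 + sqrt(-85))) = 21374/(22416 + 1/(-14616 + I*sqrt(85)))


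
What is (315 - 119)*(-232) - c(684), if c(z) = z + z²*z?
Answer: -320059660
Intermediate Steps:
c(z) = z + z³
(315 - 119)*(-232) - c(684) = (315 - 119)*(-232) - (684 + 684³) = 196*(-232) - (684 + 320013504) = -45472 - 1*320014188 = -45472 - 320014188 = -320059660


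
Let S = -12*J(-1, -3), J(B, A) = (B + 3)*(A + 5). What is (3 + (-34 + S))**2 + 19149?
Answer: 25390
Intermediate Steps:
J(B, A) = (3 + B)*(5 + A)
S = -48 (S = -12*(15 + 3*(-3) + 5*(-1) - 3*(-1)) = -12*(15 - 9 - 5 + 3) = -12*4 = -48)
(3 + (-34 + S))**2 + 19149 = (3 + (-34 - 48))**2 + 19149 = (3 - 82)**2 + 19149 = (-79)**2 + 19149 = 6241 + 19149 = 25390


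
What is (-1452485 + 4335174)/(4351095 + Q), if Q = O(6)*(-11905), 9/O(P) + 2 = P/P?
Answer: 2882689/4458240 ≈ 0.64660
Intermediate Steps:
O(P) = -9 (O(P) = 9/(-2 + P/P) = 9/(-2 + 1) = 9/(-1) = 9*(-1) = -9)
Q = 107145 (Q = -9*(-11905) = 107145)
(-1452485 + 4335174)/(4351095 + Q) = (-1452485 + 4335174)/(4351095 + 107145) = 2882689/4458240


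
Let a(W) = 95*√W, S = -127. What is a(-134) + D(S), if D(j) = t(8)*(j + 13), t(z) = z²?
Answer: -7296 + 95*I*√134 ≈ -7296.0 + 1099.7*I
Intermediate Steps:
D(j) = 832 + 64*j (D(j) = 8²*(j + 13) = 64*(13 + j) = 832 + 64*j)
a(-134) + D(S) = 95*√(-134) + (832 + 64*(-127)) = 95*(I*√134) + (832 - 8128) = 95*I*√134 - 7296 = -7296 + 95*I*√134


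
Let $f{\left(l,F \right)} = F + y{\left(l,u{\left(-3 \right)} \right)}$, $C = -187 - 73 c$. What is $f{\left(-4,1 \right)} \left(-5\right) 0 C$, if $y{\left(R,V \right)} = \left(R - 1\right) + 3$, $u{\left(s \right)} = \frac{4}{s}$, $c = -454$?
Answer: $0$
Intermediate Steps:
$C = 32955$ ($C = -187 - -33142 = -187 + 33142 = 32955$)
$y{\left(R,V \right)} = 2 + R$ ($y{\left(R,V \right)} = \left(-1 + R\right) + 3 = 2 + R$)
$f{\left(l,F \right)} = 2 + F + l$ ($f{\left(l,F \right)} = F + \left(2 + l\right) = 2 + F + l$)
$f{\left(-4,1 \right)} \left(-5\right) 0 C = \left(2 + 1 - 4\right) \left(-5\right) 0 \cdot 32955 = \left(-1\right) \left(-5\right) 0 \cdot 32955 = 5 \cdot 0 \cdot 32955 = 0 \cdot 32955 = 0$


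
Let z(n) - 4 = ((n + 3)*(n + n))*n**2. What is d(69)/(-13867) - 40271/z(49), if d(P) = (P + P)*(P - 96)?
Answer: 45031035043/169669678500 ≈ 0.26540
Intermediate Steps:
d(P) = 2*P*(-96 + P) (d(P) = (2*P)*(-96 + P) = 2*P*(-96 + P))
z(n) = 4 + 2*n**3*(3 + n) (z(n) = 4 + ((n + 3)*(n + n))*n**2 = 4 + ((3 + n)*(2*n))*n**2 = 4 + (2*n*(3 + n))*n**2 = 4 + 2*n**3*(3 + n))
d(69)/(-13867) - 40271/z(49) = (2*69*(-96 + 69))/(-13867) - 40271/(4 + 2*49**4 + 6*49**3) = (2*69*(-27))*(-1/13867) - 40271/(4 + 2*5764801 + 6*117649) = -3726*(-1/13867) - 40271/(4 + 11529602 + 705894) = 3726/13867 - 40271/12235500 = 45031035043/169669678500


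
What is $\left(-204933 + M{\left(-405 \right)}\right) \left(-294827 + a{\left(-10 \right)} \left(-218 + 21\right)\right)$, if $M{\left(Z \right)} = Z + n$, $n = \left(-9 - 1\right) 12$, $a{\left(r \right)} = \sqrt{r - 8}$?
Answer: $60574565766 + 121425678 i \sqrt{2} \approx 6.0575 \cdot 10^{10} + 1.7172 \cdot 10^{8} i$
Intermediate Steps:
$a{\left(r \right)} = \sqrt{-8 + r}$
$n = -120$ ($n = \left(-10\right) 12 = -120$)
$M{\left(Z \right)} = -120 + Z$ ($M{\left(Z \right)} = Z - 120 = -120 + Z$)
$\left(-204933 + M{\left(-405 \right)}\right) \left(-294827 + a{\left(-10 \right)} \left(-218 + 21\right)\right) = \left(-204933 - 525\right) \left(-294827 + \sqrt{-8 - 10} \left(-218 + 21\right)\right) = \left(-204933 - 525\right) \left(-294827 + \sqrt{-18} \left(-197\right)\right) = - 205458 \left(-294827 + 3 i \sqrt{2} \left(-197\right)\right) = - 205458 \left(-294827 - 591 i \sqrt{2}\right) = 60574565766 + 121425678 i \sqrt{2}$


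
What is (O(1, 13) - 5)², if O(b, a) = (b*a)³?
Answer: 4804864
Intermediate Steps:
O(b, a) = a³*b³ (O(b, a) = (a*b)³ = a³*b³)
(O(1, 13) - 5)² = (13³*1³ - 5)² = (2197*1 - 5)² = (2197 - 5)² = 2192² = 4804864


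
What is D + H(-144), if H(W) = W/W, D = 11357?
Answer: 11358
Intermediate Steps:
H(W) = 1
D + H(-144) = 11357 + 1 = 11358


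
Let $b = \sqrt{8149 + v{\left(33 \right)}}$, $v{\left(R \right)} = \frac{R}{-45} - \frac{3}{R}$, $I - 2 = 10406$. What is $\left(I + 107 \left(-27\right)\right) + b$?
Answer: $7519 + \frac{\sqrt{221834085}}{165} \approx 7609.3$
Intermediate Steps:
$I = 10408$ ($I = 2 + 10406 = 10408$)
$v{\left(R \right)} = - \frac{3}{R} - \frac{R}{45}$ ($v{\left(R \right)} = R \left(- \frac{1}{45}\right) - \frac{3}{R} = - \frac{R}{45} - \frac{3}{R} = - \frac{3}{R} - \frac{R}{45}$)
$b = \frac{\sqrt{221834085}}{165}$ ($b = \sqrt{8149 - \left(\frac{11}{15} + \frac{3}{33}\right)} = \sqrt{8149 - \frac{136}{165}} = \sqrt{\frac{1344449}{165}} = \frac{\sqrt{221834085}}{165} \approx 90.267$)
$\left(I + 107 \left(-27\right)\right) + b = \left(10408 + 107 \left(-27\right)\right) + \frac{\sqrt{221834085}}{165} = \left(10408 - 2889\right) + \frac{\sqrt{221834085}}{165} = 7519 + \frac{\sqrt{221834085}}{165}$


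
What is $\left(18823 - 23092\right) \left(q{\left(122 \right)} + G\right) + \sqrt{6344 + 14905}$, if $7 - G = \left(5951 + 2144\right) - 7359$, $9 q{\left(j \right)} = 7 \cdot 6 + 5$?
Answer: $\frac{9269422}{3} + 3 \sqrt{2361} \approx 3.09 \cdot 10^{6}$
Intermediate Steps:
$q{\left(j \right)} = \frac{47}{9}$ ($q{\left(j \right)} = \frac{7 \cdot 6 + 5}{9} = \frac{42 + 5}{9} = \frac{1}{9} \cdot 47 = \frac{47}{9}$)
$G = -729$ ($G = 7 - \left(\left(5951 + 2144\right) - 7359\right) = 7 - \left(8095 - 7359\right) = 7 - 736 = -729$)
$\left(18823 - 23092\right) \left(q{\left(122 \right)} + G\right) + \sqrt{6344 + 14905} = \left(18823 - 23092\right) \left(\frac{47}{9} - 729\right) + \sqrt{6344 + 14905} = \left(-4269\right) \left(- \frac{6514}{9}\right) + \sqrt{21249} = \frac{9269422}{3} + 3 \sqrt{2361}$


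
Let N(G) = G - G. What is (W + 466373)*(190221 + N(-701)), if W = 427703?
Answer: 170072030796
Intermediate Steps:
N(G) = 0
(W + 466373)*(190221 + N(-701)) = (427703 + 466373)*(190221 + 0) = 894076*190221 = 170072030796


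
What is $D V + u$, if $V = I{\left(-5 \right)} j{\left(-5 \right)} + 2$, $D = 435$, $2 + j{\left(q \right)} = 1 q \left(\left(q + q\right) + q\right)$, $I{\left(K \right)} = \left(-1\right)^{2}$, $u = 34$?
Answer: $32659$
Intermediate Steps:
$I{\left(K \right)} = 1$
$j{\left(q \right)} = -2 + 3 q^{2}$ ($j{\left(q \right)} = -2 + 1 q \left(\left(q + q\right) + q\right) = -2 + q \left(2 q + q\right) = -2 + q 3 q = -2 + 3 q^{2}$)
$V = 75$ ($V = 1 \left(-2 + 3 \left(-5\right)^{2}\right) + 2 = 1 \left(-2 + 3 \cdot 25\right) + 2 = 1 \left(-2 + 75\right) + 2 = 1 \cdot 73 + 2 = 73 + 2 = 75$)
$D V + u = 435 \cdot 75 + 34 = 32625 + 34 = 32659$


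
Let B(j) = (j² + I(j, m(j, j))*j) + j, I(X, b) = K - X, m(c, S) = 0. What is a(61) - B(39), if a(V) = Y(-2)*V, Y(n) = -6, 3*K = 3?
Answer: -444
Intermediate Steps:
K = 1 (K = (⅓)*3 = 1)
I(X, b) = 1 - X
B(j) = j + j² + j*(1 - j) (B(j) = (j² + (1 - j)*j) + j = (j² + j*(1 - j)) + j = j + j² + j*(1 - j))
a(V) = -6*V
a(61) - B(39) = -6*61 - 2*39 = -366 - 1*78 = -366 - 78 = -444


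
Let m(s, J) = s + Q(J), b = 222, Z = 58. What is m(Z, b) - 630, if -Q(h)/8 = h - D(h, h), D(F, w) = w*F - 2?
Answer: 391908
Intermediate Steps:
D(F, w) = -2 + F*w (D(F, w) = F*w - 2 = -2 + F*w)
Q(h) = -16 - 8*h + 8*h² (Q(h) = -8*(h - (-2 + h*h)) = -8*(h - (-2 + h²)) = -8*(h + (2 - h²)) = -8*(2 + h - h²) = -16 - 8*h + 8*h²)
m(s, J) = -16 + s - 8*J + 8*J² (m(s, J) = s + (-16 - 8*J + 8*J²) = -16 + s - 8*J + 8*J²)
m(Z, b) - 630 = (-16 + 58 - 8*222 + 8*222²) - 630 = (-16 + 58 - 1776 + 8*49284) - 630 = (-16 + 58 - 1776 + 394272) - 630 = 392538 - 630 = 391908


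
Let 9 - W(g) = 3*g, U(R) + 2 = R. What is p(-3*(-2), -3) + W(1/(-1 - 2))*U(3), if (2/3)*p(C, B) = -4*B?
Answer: 28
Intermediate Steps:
U(R) = -2 + R
W(g) = 9 - 3*g
p(C, B) = -6*B (p(C, B) = 3*(-4*B)/2 = -6*B)
p(-3*(-2), -3) + W(1/(-1 - 2))*U(3) = -6*(-3) + (9 - 3/(-1 - 2))*(-2 + 3) = 18 + (9 - 3/(-3))*1 = 18 + (9 - 3*(-1/3))*1 = 18 + (9 + 1)*1 = 18 + 10*1 = 18 + 10 = 28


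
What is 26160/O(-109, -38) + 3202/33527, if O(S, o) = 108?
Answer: 73117678/301743 ≈ 242.32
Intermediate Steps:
26160/O(-109, -38) + 3202/33527 = 26160/108 + 3202/33527 = 26160*(1/108) + 3202*(1/33527) = 2180/9 + 3202/33527 = 73117678/301743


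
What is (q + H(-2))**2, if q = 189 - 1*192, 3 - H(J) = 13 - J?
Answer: 225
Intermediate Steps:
H(J) = -10 + J (H(J) = 3 - (13 - J) = 3 + (-13 + J) = -10 + J)
q = -3 (q = 189 - 192 = -3)
(q + H(-2))**2 = (-3 + (-10 - 2))**2 = (-3 - 12)**2 = (-15)**2 = 225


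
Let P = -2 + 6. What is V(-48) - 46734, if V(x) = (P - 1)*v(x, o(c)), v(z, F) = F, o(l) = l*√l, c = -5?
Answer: -46734 - 15*I*√5 ≈ -46734.0 - 33.541*I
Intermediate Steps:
o(l) = l^(3/2)
P = 4
V(x) = -15*I*√5 (V(x) = (4 - 1)*(-5)^(3/2) = 3*(-5*I*√5) = -15*I*√5)
V(-48) - 46734 = -15*I*√5 - 46734 = -46734 - 15*I*√5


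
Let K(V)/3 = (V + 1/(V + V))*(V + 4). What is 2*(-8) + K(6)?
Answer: 333/2 ≈ 166.50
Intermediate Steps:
K(V) = 3*(4 + V)*(V + 1/(2*V)) (K(V) = 3*((V + 1/(V + V))*(V + 4)) = 3*((V + 1/(2*V))*(4 + V)) = 3*((4 + V)*(V + 1/(2*V))) = 3*(4 + V)*(V + 1/(2*V)))
2*(-8) + K(6) = 2*(-8) + (3/2 + 3*6² + 6/6 + 12*6) = -16 + (3/2 + 3*36 + 6*(⅙) + 72) = -16 + (3/2 + 108 + 1 + 72) = -16 + 365/2 = 333/2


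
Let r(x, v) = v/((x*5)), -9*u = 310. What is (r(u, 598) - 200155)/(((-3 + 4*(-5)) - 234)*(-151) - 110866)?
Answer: 155122816/55845725 ≈ 2.7777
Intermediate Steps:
u = -310/9 (u = -⅑*310 = -310/9 ≈ -34.444)
r(x, v) = v/(5*x) (r(x, v) = v/((5*x)) = v*(1/(5*x)) = v/(5*x))
(r(u, 598) - 200155)/(((-3 + 4*(-5)) - 234)*(-151) - 110866) = ((⅕)*598/(-310/9) - 200155)/(((-3 + 4*(-5)) - 234)*(-151) - 110866) = ((⅕)*598*(-9/310) - 200155)/(((-3 - 20) - 234)*(-151) - 110866) = (-2691/775 - 200155)/((-23 - 234)*(-151) - 110866) = -155122816/(775*(-257*(-151) - 110866)) = -155122816/(775*(38807 - 110866)) = -155122816/775/(-72059) = -155122816/775*(-1/72059) = 155122816/55845725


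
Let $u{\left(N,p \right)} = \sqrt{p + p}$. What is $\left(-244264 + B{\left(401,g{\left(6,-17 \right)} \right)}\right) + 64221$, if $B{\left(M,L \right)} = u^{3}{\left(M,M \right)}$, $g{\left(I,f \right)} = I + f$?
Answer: $-180043 + 802 \sqrt{802} \approx -1.5733 \cdot 10^{5}$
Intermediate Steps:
$u{\left(N,p \right)} = \sqrt{2} \sqrt{p}$ ($u{\left(N,p \right)} = \sqrt{2 p} = \sqrt{2} \sqrt{p}$)
$B{\left(M,L \right)} = 2 \sqrt{2} M^{\frac{3}{2}}$ ($B{\left(M,L \right)} = \left(\sqrt{2} \sqrt{M}\right)^{3} = 2 \sqrt{2} M^{\frac{3}{2}}$)
$\left(-244264 + B{\left(401,g{\left(6,-17 \right)} \right)}\right) + 64221 = \left(-244264 + 2 \sqrt{2} \cdot 401^{\frac{3}{2}}\right) + 64221 = \left(-244264 + 2 \sqrt{2} \cdot 401 \sqrt{401}\right) + 64221 = \left(-244264 + 802 \sqrt{802}\right) + 64221 = -180043 + 802 \sqrt{802}$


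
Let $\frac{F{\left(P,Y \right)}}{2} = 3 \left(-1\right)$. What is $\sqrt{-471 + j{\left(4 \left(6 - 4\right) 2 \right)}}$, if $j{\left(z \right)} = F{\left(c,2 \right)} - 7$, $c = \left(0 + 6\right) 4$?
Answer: $22 i \approx 22.0 i$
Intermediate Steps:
$c = 24$ ($c = 6 \cdot 4 = 24$)
$F{\left(P,Y \right)} = -6$ ($F{\left(P,Y \right)} = 2 \cdot 3 \left(-1\right) = 2 \left(-3\right) = -6$)
$j{\left(z \right)} = -13$ ($j{\left(z \right)} = -6 - 7 = -13$)
$\sqrt{-471 + j{\left(4 \left(6 - 4\right) 2 \right)}} = \sqrt{-471 - 13} = \sqrt{-484} = 22 i$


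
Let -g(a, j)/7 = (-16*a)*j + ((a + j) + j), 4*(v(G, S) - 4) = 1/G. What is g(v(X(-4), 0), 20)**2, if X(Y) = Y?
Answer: 18550167601/256 ≈ 7.2462e+7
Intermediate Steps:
v(G, S) = 4 + 1/(4*G)
g(a, j) = -14*j - 7*a + 112*a*j (g(a, j) = -7*((-16*a)*j + ((a + j) + j)) = -7*(-16*a*j + (a + 2*j)) = -7*(a + 2*j - 16*a*j) = -14*j - 7*a + 112*a*j)
g(v(X(-4), 0), 20)**2 = (-14*20 - 7*(4 + (1/4)/(-4)) + 112*(4 + (1/4)/(-4))*20)**2 = (-280 - 7*(4 + (1/4)*(-1/4)) + 112*(4 + (1/4)*(-1/4))*20)**2 = (-280 - 7*(4 - 1/16) + 112*(4 - 1/16)*20)**2 = (-280 - 7*63/16 + 112*(63/16)*20)**2 = (-280 - 441/16 + 8820)**2 = (136199/16)**2 = 18550167601/256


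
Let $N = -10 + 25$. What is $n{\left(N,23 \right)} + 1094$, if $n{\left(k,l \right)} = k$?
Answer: $1109$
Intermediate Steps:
$N = 15$
$n{\left(N,23 \right)} + 1094 = 15 + 1094 = 1109$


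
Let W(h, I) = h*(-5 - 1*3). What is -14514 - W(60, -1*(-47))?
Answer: -14034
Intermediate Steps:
W(h, I) = -8*h (W(h, I) = h*(-5 - 3) = h*(-8) = -8*h)
-14514 - W(60, -1*(-47)) = -14514 - (-8)*60 = -14514 - 1*(-480) = -14514 + 480 = -14034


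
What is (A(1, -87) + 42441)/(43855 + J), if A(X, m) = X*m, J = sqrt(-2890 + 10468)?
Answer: 1857434670/1923253447 - 127062*sqrt(842)/1923253447 ≈ 0.96386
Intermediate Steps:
J = 3*sqrt(842) (J = sqrt(7578) = 3*sqrt(842) ≈ 87.052)
(A(1, -87) + 42441)/(43855 + J) = (1*(-87) + 42441)/(43855 + 3*sqrt(842)) = (-87 + 42441)/(43855 + 3*sqrt(842)) = 42354/(43855 + 3*sqrt(842))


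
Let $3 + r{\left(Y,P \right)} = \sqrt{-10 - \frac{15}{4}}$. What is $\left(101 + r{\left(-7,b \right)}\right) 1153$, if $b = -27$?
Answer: $112994 + \frac{1153 i \sqrt{55}}{2} \approx 1.1299 \cdot 10^{5} + 4275.4 i$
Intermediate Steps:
$r{\left(Y,P \right)} = -3 + \frac{i \sqrt{55}}{2}$ ($r{\left(Y,P \right)} = -3 + \sqrt{-10 - \frac{15}{4}} = -3 + \sqrt{- \frac{55}{4}} = -3 + \frac{i \sqrt{55}}{2}$)
$\left(101 + r{\left(-7,b \right)}\right) 1153 = \left(101 - \left(3 - \frac{i \sqrt{55}}{2}\right)\right) 1153 = \left(98 + \frac{i \sqrt{55}}{2}\right) 1153 = 112994 + \frac{1153 i \sqrt{55}}{2}$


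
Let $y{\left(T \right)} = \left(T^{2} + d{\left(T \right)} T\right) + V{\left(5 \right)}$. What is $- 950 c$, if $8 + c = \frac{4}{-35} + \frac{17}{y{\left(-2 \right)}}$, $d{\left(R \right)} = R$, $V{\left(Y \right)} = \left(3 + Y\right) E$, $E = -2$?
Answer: $\frac{272365}{28} \approx 9727.3$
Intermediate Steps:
$V{\left(Y \right)} = -6 - 2 Y$ ($V{\left(Y \right)} = \left(3 + Y\right) \left(-2\right) = -6 - 2 Y$)
$y{\left(T \right)} = -16 + 2 T^{2}$ ($y{\left(T \right)} = \left(T^{2} + T T\right) - 16 = \left(T^{2} + T^{2}\right) - 16 = 2 T^{2} - 16 = -16 + 2 T^{2}$)
$c = - \frac{2867}{280}$ ($c = -8 + \left(\frac{4}{-35} + \frac{17}{-16 + 2 \left(-2\right)^{2}}\right) = -8 + \left(4 \left(- \frac{1}{35}\right) + \frac{17}{-16 + 2 \cdot 4}\right) = -8 + \left(- \frac{4}{35} + \frac{17}{-16 + 8}\right) = -8 + \left(- \frac{4}{35} + \frac{17}{-8}\right) = -8 + \left(- \frac{4}{35} + 17 \left(- \frac{1}{8}\right)\right) = -8 - \frac{627}{280} = - \frac{2867}{280} \approx -10.239$)
$- 950 c = \left(-950\right) \left(- \frac{2867}{280}\right) = \frac{272365}{28}$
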